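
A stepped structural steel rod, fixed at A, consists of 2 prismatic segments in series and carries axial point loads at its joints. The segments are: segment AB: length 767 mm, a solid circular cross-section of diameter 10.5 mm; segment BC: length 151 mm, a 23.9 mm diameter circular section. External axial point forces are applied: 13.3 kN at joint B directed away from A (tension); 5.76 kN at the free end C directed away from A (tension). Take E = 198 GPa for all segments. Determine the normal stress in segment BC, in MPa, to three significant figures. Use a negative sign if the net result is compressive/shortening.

12.8 MPa

Internal axial forces (sectioning from the free end, tension +): N_BC = 5.76 kN, N_AB = 19.06 kN.
A_BC = 448.6 mm².
σ_BC = N_BC/A_BC = 5760/448.6 = 12.84 MPa.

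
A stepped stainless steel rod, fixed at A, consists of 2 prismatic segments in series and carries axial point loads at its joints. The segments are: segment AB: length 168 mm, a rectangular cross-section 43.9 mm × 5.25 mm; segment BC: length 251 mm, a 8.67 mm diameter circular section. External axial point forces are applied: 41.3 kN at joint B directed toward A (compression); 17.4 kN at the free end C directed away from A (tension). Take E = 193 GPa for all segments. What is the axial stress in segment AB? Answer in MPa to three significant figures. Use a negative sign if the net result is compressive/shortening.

-104 MPa

Internal axial forces (sectioning from the free end, tension +): N_BC = 17.4 kN, N_AB = -23.9 kN.
A_AB = 230.5 mm².
σ_AB = N_AB/A_AB = -23900/230.5 = -103.7 MPa.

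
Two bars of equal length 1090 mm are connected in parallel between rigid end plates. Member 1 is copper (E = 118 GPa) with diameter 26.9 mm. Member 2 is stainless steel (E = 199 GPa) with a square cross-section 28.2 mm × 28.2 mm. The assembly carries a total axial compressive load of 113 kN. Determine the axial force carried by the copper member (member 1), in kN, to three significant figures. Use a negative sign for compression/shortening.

A_1 = 568.3 mm².
A_2 = 795.2 mm².
Equal strain + equilibrium ⇒ each member carries load in proportion to AE: A₁E₁ = 67060000 N, A₂E₂ = 158300000 N, ΣAE = 225300000 N.
F₁ = P·A₁E₁/ΣAE = -113000·67060000/225300000 = -33630 N.

-33.6 kN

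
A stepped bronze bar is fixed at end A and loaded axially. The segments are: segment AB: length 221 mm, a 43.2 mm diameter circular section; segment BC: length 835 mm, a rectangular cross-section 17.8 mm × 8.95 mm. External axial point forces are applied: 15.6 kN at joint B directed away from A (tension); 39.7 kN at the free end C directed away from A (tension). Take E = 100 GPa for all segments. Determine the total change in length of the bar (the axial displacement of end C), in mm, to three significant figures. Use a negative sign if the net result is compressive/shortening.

2.16 mm

Internal axial forces (sectioning from the free end, tension +): N_BC = 39.7 kN, N_AB = 55.3 kN.
A_AB = 1466 mm².
A_BC = 159.3 mm².
δ_AB = 55300·221/(1466·100000) = 0.08338 mm
δ_BC = 39700·835/(159.3·100000) = 2.081 mm
δ = Σδ_i = 2.164 mm.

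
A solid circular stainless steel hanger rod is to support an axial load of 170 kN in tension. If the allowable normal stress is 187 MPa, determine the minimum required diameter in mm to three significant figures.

Required area A ≥ P/σ_allow = 170000/187 = 909.1 mm².
For a solid circular section, d ≥ √(4A/π) = 34.02 mm.

34.0 mm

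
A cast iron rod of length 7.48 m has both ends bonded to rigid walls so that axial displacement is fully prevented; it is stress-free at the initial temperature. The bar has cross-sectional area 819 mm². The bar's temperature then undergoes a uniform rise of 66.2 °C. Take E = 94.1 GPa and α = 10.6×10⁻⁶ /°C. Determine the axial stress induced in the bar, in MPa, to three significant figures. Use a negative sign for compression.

-66.0 MPa

Free thermal expansion αLΔT = 10.6e-6 · 7480 · 66.2 = 5.249 mm.
The walls impose strain ε = −(5.249)/7480 = -7.0172e-04; σ = Eε = 94100 · -7.0172e-04 = -66.03 MPa.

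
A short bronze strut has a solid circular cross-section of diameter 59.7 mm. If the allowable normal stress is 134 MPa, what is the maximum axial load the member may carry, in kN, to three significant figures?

A = 2799 mm².
P_max = σ_allow · A = 134 · 2799 = 375100 N = 375.1 kN.

375 kN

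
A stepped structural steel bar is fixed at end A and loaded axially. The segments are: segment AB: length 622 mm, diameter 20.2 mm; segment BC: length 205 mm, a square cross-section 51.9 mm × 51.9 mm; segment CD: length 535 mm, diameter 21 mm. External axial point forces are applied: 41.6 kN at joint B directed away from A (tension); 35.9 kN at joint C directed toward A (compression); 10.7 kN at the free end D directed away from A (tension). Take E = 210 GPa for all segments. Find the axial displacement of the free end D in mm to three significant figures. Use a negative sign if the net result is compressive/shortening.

0.221 mm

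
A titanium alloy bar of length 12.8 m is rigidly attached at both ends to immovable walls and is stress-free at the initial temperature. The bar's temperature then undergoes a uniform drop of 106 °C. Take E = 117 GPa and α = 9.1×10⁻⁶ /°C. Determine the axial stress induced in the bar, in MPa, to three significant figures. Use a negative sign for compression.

113 MPa

Free thermal expansion αLΔT = 9.1e-6 · 12800 · -106 = -12.35 mm.
The walls impose strain ε = −(-12.35)/12800 = 9.6460e-04; σ = Eε = 117000 · 9.6460e-04 = 112.9 MPa.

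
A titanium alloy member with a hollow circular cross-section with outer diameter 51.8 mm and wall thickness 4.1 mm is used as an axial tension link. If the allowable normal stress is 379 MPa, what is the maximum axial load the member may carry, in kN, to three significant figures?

233 kN

A = 614.4 mm².
P_max = σ_allow · A = 379 · 614.4 = 232900 N = 232.9 kN.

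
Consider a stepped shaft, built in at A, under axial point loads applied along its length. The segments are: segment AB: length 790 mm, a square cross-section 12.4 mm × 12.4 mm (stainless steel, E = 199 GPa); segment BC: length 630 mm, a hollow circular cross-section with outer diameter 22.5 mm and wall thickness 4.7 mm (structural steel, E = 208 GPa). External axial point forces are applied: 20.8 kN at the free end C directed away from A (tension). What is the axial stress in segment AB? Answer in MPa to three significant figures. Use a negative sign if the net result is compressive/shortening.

Internal axial forces (sectioning from the free end, tension +): N_BC = 20.8 kN, N_AB = 20.8 kN.
A_AB = 153.8 mm².
σ_AB = N_AB/A_AB = 20800/153.8 = 135.3 MPa.

135 MPa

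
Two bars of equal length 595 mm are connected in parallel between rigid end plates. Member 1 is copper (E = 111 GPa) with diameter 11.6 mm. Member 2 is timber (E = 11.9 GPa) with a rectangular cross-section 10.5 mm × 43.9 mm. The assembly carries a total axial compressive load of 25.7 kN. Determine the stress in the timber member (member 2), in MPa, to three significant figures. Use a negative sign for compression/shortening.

A_1 = 105.7 mm².
A_2 = 460.9 mm².
Equal strain + equilibrium ⇒ each member carries load in proportion to AE: A₁E₁ = 11730000 N, A₂E₂ = 5485000 N, ΣAE = 17220000 N.
σ₂ = P·E₂/ΣAE = -25700·11900/17220000 = -17.76 MPa.

-17.8 MPa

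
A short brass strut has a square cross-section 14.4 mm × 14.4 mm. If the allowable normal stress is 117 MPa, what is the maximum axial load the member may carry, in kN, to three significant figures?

24.3 kN

A = 207.4 mm².
P_max = σ_allow · A = 117 · 207.4 = 24260 N = 24.26 kN.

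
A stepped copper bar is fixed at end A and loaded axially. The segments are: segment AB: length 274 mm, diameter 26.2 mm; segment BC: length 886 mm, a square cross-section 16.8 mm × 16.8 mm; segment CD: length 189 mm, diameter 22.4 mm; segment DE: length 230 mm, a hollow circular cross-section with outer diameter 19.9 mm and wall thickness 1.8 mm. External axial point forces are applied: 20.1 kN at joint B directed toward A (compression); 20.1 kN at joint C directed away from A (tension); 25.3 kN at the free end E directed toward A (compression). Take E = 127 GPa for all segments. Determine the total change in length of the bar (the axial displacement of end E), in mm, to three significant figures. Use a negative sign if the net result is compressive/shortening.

Internal axial forces (sectioning from the free end, tension +): N_DE = -25.3 kN, N_CD = -25.3 kN, N_BC = -5.2 kN, N_AB = -25.3 kN.
A_AB = 539.1 mm².
A_BC = 282.2 mm².
A_CD = 394.1 mm².
A_DE = 102.4 mm².
δ_AB = -25300·274/(539.1·127000) = -0.1012 mm
δ_BC = -5200·886/(282.2·127000) = -0.1285 mm
δ_CD = -25300·189/(394.1·127000) = -0.09554 mm
δ_DE = -25300·230/(102.4·127000) = -0.4477 mm
δ = Σδ_i = -0.773 mm.

-0.773 mm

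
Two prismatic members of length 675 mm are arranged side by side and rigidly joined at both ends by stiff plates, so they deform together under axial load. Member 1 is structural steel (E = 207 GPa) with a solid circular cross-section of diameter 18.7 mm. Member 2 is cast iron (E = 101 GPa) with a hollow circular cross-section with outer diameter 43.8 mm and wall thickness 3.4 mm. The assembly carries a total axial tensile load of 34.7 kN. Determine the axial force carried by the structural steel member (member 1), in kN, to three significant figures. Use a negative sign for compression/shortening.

A_1 = 274.6 mm².
A_2 = 431.5 mm².
Equal strain + equilibrium ⇒ each member carries load in proportion to AE: A₁E₁ = 56850000 N, A₂E₂ = 43580000 N, ΣAE = 100400000 N.
F₁ = P·A₁E₁/ΣAE = 34700·56850000/100400000 = 19640 N.

19.6 kN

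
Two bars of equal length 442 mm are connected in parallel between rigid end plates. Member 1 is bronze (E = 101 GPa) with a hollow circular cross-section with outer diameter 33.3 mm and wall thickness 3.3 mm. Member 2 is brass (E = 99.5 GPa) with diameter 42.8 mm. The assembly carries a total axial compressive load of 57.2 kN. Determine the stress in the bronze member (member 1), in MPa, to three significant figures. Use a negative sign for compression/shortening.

-33.1 MPa

A_1 = 311 mm².
A_2 = 1439 mm².
Equal strain + equilibrium ⇒ each member carries load in proportion to AE: A₁E₁ = 31410000 N, A₂E₂ = 143200000 N, ΣAE = 174600000 N.
σ₁ = P·E₁/ΣAE = -57200·101000/174600000 = -33.09 MPa.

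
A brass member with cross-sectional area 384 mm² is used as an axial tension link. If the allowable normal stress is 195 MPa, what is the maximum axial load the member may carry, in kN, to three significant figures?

P_max = σ_allow · A = 195 · 384 = 74880 N = 74.88 kN.

74.9 kN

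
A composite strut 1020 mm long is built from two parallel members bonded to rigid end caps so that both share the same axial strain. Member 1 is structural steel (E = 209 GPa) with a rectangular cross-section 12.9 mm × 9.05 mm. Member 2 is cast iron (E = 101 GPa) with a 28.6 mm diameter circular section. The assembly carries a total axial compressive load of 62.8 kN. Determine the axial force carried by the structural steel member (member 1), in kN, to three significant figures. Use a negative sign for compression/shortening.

A_1 = 116.7 mm².
A_2 = 642.4 mm².
Equal strain + equilibrium ⇒ each member carries load in proportion to AE: A₁E₁ = 24400000 N, A₂E₂ = 64880000 N, ΣAE = 89280000 N.
F₁ = P·A₁E₁/ΣAE = -62800·24400000/89280000 = -17160 N.

-17.2 kN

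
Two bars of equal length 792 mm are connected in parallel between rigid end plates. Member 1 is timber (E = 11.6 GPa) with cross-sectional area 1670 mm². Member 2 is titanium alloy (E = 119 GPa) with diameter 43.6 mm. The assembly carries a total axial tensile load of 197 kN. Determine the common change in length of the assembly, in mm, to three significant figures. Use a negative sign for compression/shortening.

A_2 = 1493 mm².
Equal strain + equilibrium ⇒ each member carries load in proportion to AE: A₁E₁ = 19370000 N, A₂E₂ = 177700000 N, ΣAE = 197000000 N.
δ = PL/ΣAE = 197000·792/197000000 = 0.7918 mm.

0.792 mm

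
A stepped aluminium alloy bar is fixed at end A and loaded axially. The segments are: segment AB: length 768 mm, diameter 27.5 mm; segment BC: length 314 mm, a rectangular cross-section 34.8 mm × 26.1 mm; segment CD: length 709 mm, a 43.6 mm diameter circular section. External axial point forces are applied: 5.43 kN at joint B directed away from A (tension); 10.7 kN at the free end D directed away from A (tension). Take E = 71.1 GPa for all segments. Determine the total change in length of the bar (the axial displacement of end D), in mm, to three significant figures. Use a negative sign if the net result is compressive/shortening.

Internal axial forces (sectioning from the free end, tension +): N_CD = 10.7 kN, N_BC = 10.7 kN, N_AB = 16.13 kN.
A_AB = 594 mm².
A_BC = 908.3 mm².
A_CD = 1493 mm².
δ_AB = 16130·768/(594·71100) = 0.2933 mm
δ_BC = 10700·314/(908.3·71100) = 0.05203 mm
δ_CD = 10700·709/(1493·71100) = 0.07147 mm
δ = Σδ_i = 0.4168 mm.

0.417 mm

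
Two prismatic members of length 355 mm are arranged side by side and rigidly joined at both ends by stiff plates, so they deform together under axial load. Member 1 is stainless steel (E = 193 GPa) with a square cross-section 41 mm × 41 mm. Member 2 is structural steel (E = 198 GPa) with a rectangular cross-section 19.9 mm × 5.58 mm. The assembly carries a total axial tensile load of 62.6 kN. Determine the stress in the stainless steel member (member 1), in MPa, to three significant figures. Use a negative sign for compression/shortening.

A_1 = 1681 mm².
A_2 = 111 mm².
Equal strain + equilibrium ⇒ each member carries load in proportion to AE: A₁E₁ = 324400000 N, A₂E₂ = 21990000 N, ΣAE = 346400000 N.
σ₁ = P·E₁/ΣAE = 62600·193000/346400000 = 34.88 MPa.

34.9 MPa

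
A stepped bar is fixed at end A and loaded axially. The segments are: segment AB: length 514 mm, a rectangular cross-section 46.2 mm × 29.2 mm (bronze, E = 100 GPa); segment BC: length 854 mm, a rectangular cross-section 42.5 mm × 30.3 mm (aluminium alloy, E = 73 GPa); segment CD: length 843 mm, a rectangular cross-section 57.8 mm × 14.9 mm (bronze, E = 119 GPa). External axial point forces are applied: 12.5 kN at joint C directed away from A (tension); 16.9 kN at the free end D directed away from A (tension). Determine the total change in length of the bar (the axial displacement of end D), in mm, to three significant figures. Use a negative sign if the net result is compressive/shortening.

0.518 mm

Internal axial forces (sectioning from the free end, tension +): N_CD = 16.9 kN, N_BC = 29.4 kN, N_AB = 29.4 kN.
A_AB = 1349 mm².
A_BC = 1288 mm².
A_CD = 861.2 mm².
δ_AB = 29400·514/(1349·100000) = 0.112 mm
δ_BC = 29400·854/(1288·73000) = 0.2671 mm
δ_CD = 16900·843/(861.2·119000) = 0.139 mm
δ = Σδ_i = 0.5181 mm.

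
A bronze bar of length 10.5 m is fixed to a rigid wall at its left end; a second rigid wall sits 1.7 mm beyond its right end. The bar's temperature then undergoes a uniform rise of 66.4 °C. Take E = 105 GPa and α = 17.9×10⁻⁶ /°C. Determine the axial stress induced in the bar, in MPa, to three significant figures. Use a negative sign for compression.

Free thermal expansion αLΔT = 17.9e-6 · 10500 · 66.4 = 12.48 mm.
The walls engage after the gap closes; constrained expansion = 12.48 − 1.7 = 10.78 mm.
The walls impose strain ε = −(10.78)/10500 = -1.0267e-03; σ = Eε = 105000 · -1.0267e-03 = -107.8 MPa.

-108 MPa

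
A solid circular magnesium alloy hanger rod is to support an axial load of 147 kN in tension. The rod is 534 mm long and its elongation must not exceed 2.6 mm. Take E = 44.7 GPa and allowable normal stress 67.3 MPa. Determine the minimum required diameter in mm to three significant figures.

Required area A ≥ P/σ_allow = 147000/67.3 = 2184 mm².
For a solid circular section, d ≥ √(4A/π) = 52.74 mm.
Elongation limit: A ≥ PL/(Eδ_allow) = 147000·534/(44700·2.6) = 675.4 mm² ⇒ d ≥ 29.33 mm.
The stress limit governs.

52.7 mm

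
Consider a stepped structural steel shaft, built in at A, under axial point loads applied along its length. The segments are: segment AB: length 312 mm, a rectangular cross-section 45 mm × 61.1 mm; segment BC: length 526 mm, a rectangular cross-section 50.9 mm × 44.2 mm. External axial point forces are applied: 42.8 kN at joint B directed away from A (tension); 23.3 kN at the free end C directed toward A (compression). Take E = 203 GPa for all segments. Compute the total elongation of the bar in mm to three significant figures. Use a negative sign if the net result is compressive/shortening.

-0.0159 mm

Internal axial forces (sectioning from the free end, tension +): N_BC = -23.3 kN, N_AB = 19.5 kN.
A_AB = 2750 mm².
A_BC = 2250 mm².
δ_AB = 19500·312/(2750·203000) = 0.0109 mm
δ_BC = -23300·526/(2250·203000) = -0.02684 mm
δ = Σδ_i = -0.01593 mm.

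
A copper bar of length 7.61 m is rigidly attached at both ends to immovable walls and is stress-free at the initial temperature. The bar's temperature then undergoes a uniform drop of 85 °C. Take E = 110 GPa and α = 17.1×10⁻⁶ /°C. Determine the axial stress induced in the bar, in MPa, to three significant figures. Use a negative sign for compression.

Free thermal expansion αLΔT = 17.1e-6 · 7610 · -85 = -11.06 mm.
The walls impose strain ε = −(-11.06)/7610 = 1.4535e-03; σ = Eε = 110000 · 1.4535e-03 = 159.9 MPa.

160 MPa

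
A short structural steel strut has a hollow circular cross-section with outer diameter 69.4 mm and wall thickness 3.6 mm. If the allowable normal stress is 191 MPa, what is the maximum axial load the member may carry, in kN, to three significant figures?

142 kN

A = 744.2 mm².
P_max = σ_allow · A = 191 · 744.2 = 142100 N = 142.1 kN.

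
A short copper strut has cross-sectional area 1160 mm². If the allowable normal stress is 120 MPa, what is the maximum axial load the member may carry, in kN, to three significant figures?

P_max = σ_allow · A = 120 · 1160 = 139200 N = 139.2 kN.

139 kN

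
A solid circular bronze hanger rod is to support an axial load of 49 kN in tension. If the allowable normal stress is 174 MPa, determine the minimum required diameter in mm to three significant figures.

18.9 mm

Required area A ≥ P/σ_allow = 49000/174 = 281.6 mm².
For a solid circular section, d ≥ √(4A/π) = 18.94 mm.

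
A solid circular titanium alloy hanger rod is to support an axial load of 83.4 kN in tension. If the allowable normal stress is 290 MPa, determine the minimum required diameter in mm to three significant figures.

Required area A ≥ P/σ_allow = 83400/290 = 287.6 mm².
For a solid circular section, d ≥ √(4A/π) = 19.14 mm.

19.1 mm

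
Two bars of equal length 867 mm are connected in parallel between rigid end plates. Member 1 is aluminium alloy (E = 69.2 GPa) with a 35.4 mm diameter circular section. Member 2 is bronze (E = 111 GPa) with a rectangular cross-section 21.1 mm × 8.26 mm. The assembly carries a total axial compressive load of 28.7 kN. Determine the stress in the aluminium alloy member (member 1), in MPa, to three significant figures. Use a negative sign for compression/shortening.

-22.7 MPa

A_1 = 984.2 mm².
A_2 = 174.3 mm².
Equal strain + equilibrium ⇒ each member carries load in proportion to AE: A₁E₁ = 68110000 N, A₂E₂ = 19350000 N, ΣAE = 87450000 N.
σ₁ = P·E₁/ΣAE = -28700·69200/87450000 = -22.71 MPa.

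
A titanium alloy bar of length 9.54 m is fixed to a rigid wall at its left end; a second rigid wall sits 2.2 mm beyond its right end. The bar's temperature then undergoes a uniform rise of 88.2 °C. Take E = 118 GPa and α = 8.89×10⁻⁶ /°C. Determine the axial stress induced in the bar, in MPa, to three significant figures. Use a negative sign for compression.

Free thermal expansion αLΔT = 8.89e-6 · 9540 · 88.2 = 7.48 mm.
The walls engage after the gap closes; constrained expansion = 7.48 − 2.2 = 5.28 mm.
The walls impose strain ε = −(5.28)/9540 = -5.5349e-04; σ = Eε = 118000 · -5.5349e-04 = -65.31 MPa.

-65.3 MPa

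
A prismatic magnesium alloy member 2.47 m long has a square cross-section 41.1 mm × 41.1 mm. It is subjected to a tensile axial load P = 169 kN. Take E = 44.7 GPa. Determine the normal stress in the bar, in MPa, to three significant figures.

100 MPa

A = 1689 mm².
σ = N/A = 169000/1689 = 100 MPa.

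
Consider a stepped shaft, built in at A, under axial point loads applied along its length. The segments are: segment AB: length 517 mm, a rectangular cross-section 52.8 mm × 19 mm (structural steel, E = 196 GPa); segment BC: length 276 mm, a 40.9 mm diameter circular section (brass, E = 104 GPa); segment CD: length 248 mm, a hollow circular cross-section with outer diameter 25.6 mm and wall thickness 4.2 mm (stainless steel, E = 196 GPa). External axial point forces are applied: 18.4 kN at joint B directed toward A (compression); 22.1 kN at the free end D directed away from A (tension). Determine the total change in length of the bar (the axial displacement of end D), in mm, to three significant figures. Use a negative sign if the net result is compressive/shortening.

0.153 mm

Internal axial forces (sectioning from the free end, tension +): N_CD = 22.1 kN, N_BC = 22.1 kN, N_AB = 3.7 kN.
A_AB = 1003 mm².
A_BC = 1314 mm².
A_CD = 282.4 mm².
δ_AB = 3700·517/(1003·196000) = 0.009729 mm
δ_BC = 22100·276/(1314·104000) = 0.04464 mm
δ_CD = 22100·248/(282.4·196000) = 0.09903 mm
δ = Σδ_i = 0.1534 mm.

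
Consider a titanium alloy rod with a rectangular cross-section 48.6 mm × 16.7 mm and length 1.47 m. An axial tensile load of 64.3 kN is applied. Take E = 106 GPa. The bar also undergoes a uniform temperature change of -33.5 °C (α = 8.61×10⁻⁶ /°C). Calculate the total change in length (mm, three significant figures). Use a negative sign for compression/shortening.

0.675 mm

A = 811.6 mm².
δ_mech = NL/(AE) = 64300·1470/(811.6·106000) = 1.099 mm.
δ_thermal = αLΔT = 8.61e-6·1470·-33.5 = -0.424 mm.
δ = δ_mech + δ_thermal = 0.6747 mm.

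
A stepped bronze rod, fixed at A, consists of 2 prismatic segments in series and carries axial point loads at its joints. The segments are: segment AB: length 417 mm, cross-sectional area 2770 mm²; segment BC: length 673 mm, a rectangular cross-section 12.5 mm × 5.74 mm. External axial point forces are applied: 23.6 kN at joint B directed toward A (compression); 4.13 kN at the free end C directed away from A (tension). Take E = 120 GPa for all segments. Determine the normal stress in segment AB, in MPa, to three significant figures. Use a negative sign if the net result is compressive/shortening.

-7.03 MPa

Internal axial forces (sectioning from the free end, tension +): N_BC = 4.13 kN, N_AB = -19.47 kN.
σ_AB = N_AB/A_AB = -19470/2770 = -7.029 MPa.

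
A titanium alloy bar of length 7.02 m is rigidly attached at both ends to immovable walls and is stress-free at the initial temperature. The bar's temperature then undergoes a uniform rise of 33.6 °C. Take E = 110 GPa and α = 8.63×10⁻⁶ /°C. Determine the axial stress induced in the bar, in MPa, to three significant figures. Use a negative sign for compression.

-31.9 MPa

Free thermal expansion αLΔT = 8.63e-6 · 7020 · 33.6 = 2.036 mm.
The walls impose strain ε = −(2.036)/7020 = -2.8997e-04; σ = Eε = 110000 · -2.8997e-04 = -31.9 MPa.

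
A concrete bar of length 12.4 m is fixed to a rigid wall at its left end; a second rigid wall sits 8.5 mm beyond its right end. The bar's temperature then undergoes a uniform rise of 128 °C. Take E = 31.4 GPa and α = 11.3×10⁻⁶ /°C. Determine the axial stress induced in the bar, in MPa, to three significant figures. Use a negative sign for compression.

-23.9 MPa

Free thermal expansion αLΔT = 11.3e-6 · 12400 · 128 = 17.94 mm.
The walls engage after the gap closes; constrained expansion = 17.94 − 8.5 = 9.435 mm.
The walls impose strain ε = −(9.435)/12400 = -7.6092e-04; σ = Eε = 31400 · -7.6092e-04 = -23.89 MPa.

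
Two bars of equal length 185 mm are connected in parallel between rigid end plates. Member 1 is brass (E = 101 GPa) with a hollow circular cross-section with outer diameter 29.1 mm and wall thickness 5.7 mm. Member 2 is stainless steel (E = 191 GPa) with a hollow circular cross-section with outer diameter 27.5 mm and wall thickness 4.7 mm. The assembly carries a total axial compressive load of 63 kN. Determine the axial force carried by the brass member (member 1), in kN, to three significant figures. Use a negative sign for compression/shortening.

-25.0 kN

A_1 = 419 mm².
A_2 = 336.7 mm².
Equal strain + equilibrium ⇒ each member carries load in proportion to AE: A₁E₁ = 42320000 N, A₂E₂ = 64300000 N, ΣAE = 106600000 N.
F₁ = P·A₁E₁/ΣAE = -63000·42320000/106600000 = -25010 N.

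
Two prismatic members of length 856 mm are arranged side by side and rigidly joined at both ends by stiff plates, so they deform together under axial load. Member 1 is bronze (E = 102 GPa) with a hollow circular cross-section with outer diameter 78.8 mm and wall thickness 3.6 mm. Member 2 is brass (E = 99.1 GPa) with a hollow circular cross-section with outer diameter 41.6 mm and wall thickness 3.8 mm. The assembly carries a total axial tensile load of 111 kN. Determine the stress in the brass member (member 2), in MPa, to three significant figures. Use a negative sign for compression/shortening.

83.7 MPa

A_1 = 850.5 mm².
A_2 = 451.3 mm².
Equal strain + equilibrium ⇒ each member carries load in proportion to AE: A₁E₁ = 86750000 N, A₂E₂ = 44720000 N, ΣAE = 131500000 N.
σ₂ = P·E₂/ΣAE = 111000·99100/131500000 = 83.67 MPa.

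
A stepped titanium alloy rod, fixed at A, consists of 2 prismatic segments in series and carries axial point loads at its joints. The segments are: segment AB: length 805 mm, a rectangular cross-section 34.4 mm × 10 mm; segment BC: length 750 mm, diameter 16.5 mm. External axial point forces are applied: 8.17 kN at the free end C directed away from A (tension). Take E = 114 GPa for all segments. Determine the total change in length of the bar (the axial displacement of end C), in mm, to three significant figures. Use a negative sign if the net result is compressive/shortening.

0.419 mm

Internal axial forces (sectioning from the free end, tension +): N_BC = 8.17 kN, N_AB = 8.17 kN.
A_AB = 344 mm².
A_BC = 213.8 mm².
δ_AB = 8170·805/(344·114000) = 0.1677 mm
δ_BC = 8170·750/(213.8·114000) = 0.2514 mm
δ = Σδ_i = 0.4191 mm.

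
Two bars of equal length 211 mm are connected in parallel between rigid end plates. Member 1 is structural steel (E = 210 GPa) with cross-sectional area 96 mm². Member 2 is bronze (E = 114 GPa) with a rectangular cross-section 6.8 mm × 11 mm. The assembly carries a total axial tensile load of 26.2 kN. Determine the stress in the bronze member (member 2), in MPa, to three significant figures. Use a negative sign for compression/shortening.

104 MPa

A_2 = 74.8 mm².
Equal strain + equilibrium ⇒ each member carries load in proportion to AE: A₁E₁ = 20160000 N, A₂E₂ = 8527000 N, ΣAE = 28690000 N.
σ₂ = P·E₂/ΣAE = 26200·114000/28690000 = 104.1 MPa.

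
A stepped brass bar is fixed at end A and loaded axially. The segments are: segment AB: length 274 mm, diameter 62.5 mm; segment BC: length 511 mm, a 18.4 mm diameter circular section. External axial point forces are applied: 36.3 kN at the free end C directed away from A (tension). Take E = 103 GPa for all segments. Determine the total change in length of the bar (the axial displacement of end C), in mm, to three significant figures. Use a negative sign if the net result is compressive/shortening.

Internal axial forces (sectioning from the free end, tension +): N_BC = 36.3 kN, N_AB = 36.3 kN.
A_AB = 3068 mm².
A_BC = 265.9 mm².
δ_AB = 36300·274/(3068·103000) = 0.03148 mm
δ_BC = 36300·511/(265.9·103000) = 0.6773 mm
δ = Σδ_i = 0.7087 mm.

0.709 mm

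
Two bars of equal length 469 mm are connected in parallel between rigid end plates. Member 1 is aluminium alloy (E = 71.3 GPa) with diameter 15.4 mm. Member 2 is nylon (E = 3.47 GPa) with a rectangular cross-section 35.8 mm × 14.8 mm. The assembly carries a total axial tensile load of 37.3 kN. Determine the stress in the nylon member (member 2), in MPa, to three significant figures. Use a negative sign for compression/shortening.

8.56 MPa

A_1 = 186.3 mm².
A_2 = 529.8 mm².
Equal strain + equilibrium ⇒ each member carries load in proportion to AE: A₁E₁ = 13280000 N, A₂E₂ = 1839000 N, ΣAE = 15120000 N.
σ₂ = P·E₂/ΣAE = 37300·3470/15120000 = 8.561 MPa.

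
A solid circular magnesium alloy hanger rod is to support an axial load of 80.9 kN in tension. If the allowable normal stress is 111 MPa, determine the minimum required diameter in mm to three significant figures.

Required area A ≥ P/σ_allow = 80900/111 = 728.8 mm².
For a solid circular section, d ≥ √(4A/π) = 30.46 mm.

30.5 mm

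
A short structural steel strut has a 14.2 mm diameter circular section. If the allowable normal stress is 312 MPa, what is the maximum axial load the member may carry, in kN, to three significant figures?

A = 158.4 mm².
P_max = σ_allow · A = 312 · 158.4 = 49410 N = 49.41 kN.

49.4 kN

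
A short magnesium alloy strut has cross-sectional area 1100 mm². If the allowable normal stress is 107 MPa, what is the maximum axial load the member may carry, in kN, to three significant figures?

118 kN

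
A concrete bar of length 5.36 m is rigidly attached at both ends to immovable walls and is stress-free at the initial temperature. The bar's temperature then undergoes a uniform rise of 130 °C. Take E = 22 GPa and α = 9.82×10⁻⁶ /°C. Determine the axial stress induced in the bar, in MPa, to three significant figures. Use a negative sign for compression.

-28.1 MPa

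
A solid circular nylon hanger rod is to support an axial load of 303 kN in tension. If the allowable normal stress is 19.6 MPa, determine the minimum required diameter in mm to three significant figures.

140 mm

Required area A ≥ P/σ_allow = 303000/19.6 = 15460 mm².
For a solid circular section, d ≥ √(4A/π) = 140.3 mm.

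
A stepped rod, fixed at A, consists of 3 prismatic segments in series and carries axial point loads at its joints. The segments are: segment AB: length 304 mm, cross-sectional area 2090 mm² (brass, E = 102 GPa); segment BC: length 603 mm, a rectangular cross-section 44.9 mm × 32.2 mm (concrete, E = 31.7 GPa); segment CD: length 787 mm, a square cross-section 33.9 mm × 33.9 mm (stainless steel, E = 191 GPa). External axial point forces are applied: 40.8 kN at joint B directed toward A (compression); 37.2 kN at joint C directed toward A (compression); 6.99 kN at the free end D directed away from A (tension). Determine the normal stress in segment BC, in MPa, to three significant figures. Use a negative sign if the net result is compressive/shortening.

-20.9 MPa

Internal axial forces (sectioning from the free end, tension +): N_CD = 6.99 kN, N_BC = -30.21 kN, N_AB = -71.01 kN.
A_BC = 1446 mm².
σ_BC = N_BC/A_BC = -30210/1446 = -20.9 MPa.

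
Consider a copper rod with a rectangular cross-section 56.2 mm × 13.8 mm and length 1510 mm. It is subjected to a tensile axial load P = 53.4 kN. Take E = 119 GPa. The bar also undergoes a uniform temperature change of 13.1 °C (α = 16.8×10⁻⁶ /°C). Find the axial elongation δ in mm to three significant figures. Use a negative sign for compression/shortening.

A = 775.6 mm².
δ_mech = NL/(AE) = 53400·1510/(775.6·119000) = 0.8737 mm.
δ_thermal = αLΔT = 16.8e-6·1510·13.1 = 0.3323 mm.
δ = δ_mech + δ_thermal = 1.206 mm.

1.21 mm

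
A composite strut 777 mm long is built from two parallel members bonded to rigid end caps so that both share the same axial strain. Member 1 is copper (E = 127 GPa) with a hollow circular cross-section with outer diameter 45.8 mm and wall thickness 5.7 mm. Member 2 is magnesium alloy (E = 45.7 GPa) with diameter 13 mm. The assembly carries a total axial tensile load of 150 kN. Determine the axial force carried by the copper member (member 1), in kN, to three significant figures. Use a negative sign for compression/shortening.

A_1 = 718.1 mm².
A_2 = 132.7 mm².
Equal strain + equilibrium ⇒ each member carries load in proportion to AE: A₁E₁ = 91200000 N, A₂E₂ = 6066000 N, ΣAE = 97260000 N.
F₁ = P·A₁E₁/ΣAE = 150000·91200000/97260000 = 140600 N.

141 kN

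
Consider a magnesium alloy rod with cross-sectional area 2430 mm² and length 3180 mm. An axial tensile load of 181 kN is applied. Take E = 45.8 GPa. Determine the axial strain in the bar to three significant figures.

σ = N/A = 74.49 MPa; ε = σ/E = 74.49/45800 = 1.626e-03.

0.00163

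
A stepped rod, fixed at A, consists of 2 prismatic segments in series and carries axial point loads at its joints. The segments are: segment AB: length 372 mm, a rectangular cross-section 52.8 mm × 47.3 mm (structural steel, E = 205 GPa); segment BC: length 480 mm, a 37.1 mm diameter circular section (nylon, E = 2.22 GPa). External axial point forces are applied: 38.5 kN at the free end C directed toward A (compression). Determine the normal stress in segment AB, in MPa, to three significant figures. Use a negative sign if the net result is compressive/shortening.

Internal axial forces (sectioning from the free end, tension +): N_BC = -38.5 kN, N_AB = -38.5 kN.
A_AB = 2497 mm².
σ_AB = N_AB/A_AB = -38500/2497 = -15.42 MPa.

-15.4 MPa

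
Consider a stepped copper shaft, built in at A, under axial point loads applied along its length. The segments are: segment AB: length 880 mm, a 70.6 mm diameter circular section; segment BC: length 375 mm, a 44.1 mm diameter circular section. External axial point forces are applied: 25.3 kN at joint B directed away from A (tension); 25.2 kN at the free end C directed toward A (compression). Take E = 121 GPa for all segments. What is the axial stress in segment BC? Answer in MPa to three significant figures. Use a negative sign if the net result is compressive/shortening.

Internal axial forces (sectioning from the free end, tension +): N_BC = -25.2 kN, N_AB = 0.1 kN.
A_BC = 1527 mm².
σ_BC = N_BC/A_BC = -25200/1527 = -16.5 MPa.

-16.5 MPa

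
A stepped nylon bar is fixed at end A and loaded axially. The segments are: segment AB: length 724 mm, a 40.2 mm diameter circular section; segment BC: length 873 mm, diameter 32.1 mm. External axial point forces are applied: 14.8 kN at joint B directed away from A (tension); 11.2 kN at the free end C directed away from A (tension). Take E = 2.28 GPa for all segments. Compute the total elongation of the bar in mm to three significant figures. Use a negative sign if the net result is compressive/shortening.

11.8 mm

Internal axial forces (sectioning from the free end, tension +): N_BC = 11.2 kN, N_AB = 26 kN.
A_AB = 1269 mm².
A_BC = 809.3 mm².
δ_AB = 26000·724/(1269·2280) = 6.505 mm
δ_BC = 11200·873/(809.3·2280) = 5.299 mm
δ = Σδ_i = 11.8 mm.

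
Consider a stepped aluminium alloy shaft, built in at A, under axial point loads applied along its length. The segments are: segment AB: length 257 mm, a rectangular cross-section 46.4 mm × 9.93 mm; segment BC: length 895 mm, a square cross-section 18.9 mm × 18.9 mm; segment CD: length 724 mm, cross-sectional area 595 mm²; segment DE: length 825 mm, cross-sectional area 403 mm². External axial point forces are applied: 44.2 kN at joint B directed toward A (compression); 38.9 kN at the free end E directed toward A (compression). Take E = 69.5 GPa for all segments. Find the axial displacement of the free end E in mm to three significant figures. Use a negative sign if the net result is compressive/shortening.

-3.90 mm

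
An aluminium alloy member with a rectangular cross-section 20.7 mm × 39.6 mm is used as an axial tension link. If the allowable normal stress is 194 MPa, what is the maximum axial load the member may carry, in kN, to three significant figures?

159 kN

A = 819.7 mm².
P_max = σ_allow · A = 194 · 819.7 = 159000 N = 159 kN.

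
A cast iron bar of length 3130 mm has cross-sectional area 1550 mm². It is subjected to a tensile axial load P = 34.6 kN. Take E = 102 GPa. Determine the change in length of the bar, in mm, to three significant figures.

δ_mech = NL/(AE) = 34600·3130/(1550·102000) = 0.685 mm.

0.685 mm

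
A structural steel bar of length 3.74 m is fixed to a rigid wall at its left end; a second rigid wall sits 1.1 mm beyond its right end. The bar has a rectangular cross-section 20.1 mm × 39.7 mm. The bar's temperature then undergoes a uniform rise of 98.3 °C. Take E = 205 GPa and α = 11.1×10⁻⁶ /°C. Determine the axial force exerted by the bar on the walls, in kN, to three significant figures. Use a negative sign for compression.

Free thermal expansion αLΔT = 11.1e-6 · 3740 · 98.3 = 4.081 mm.
The walls engage after the gap closes; constrained expansion = 4.081 − 1.1 = 2.981 mm.
The walls impose strain ε = −(2.981)/3740 = -7.9701e-04; σ = Eε = 205000 · -7.9701e-04 = -163.4 MPa.
Wall reaction R = σ·A = -163.4·798 = -130400 N = -130.4 kN.

-130 kN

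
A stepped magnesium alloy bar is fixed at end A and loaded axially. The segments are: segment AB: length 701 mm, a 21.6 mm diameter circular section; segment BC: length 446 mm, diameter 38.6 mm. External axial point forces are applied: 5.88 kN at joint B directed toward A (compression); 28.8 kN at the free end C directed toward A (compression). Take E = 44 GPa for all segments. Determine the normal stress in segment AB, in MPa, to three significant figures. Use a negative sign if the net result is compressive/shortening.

-94.6 MPa

Internal axial forces (sectioning from the free end, tension +): N_BC = -28.8 kN, N_AB = -34.68 kN.
A_AB = 366.4 mm².
σ_AB = N_AB/A_AB = -34680/366.4 = -94.64 MPa.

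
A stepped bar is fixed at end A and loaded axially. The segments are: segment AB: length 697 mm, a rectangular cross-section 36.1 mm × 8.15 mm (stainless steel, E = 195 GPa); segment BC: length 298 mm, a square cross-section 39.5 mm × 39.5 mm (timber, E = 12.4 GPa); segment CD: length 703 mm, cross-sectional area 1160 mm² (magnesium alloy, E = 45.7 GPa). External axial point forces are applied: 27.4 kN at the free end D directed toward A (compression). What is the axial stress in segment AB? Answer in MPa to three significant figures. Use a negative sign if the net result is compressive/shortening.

-93.1 MPa

Internal axial forces (sectioning from the free end, tension +): N_CD = -27.4 kN, N_BC = -27.4 kN, N_AB = -27.4 kN.
A_AB = 294.2 mm².
σ_AB = N_AB/A_AB = -27400/294.2 = -93.13 MPa.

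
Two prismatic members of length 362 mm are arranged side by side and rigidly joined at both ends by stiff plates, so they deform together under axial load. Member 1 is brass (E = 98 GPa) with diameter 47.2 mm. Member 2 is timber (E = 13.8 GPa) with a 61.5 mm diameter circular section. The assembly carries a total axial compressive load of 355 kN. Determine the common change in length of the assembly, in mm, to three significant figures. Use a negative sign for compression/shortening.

A_1 = 1750 mm².
A_2 = 2971 mm².
Equal strain + equilibrium ⇒ each member carries load in proportion to AE: A₁E₁ = 171500000 N, A₂E₂ = 40990000 N, ΣAE = 212500000 N.
δ = PL/ΣAE = -355000·362/212500000 = -0.6048 mm.

-0.605 mm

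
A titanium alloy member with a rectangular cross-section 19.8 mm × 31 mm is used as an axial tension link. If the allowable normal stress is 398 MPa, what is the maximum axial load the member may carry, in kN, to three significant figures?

A = 613.8 mm².
P_max = σ_allow · A = 398 · 613.8 = 244300 N = 244.3 kN.

244 kN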